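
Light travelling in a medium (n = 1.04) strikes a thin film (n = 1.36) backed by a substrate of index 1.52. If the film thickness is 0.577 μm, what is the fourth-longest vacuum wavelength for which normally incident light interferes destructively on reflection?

Ray reflecting at the top interface goes from n = 1.04 toward n = 1.36: a half-wave phase shift.
At the lower boundary (n = 1.36 to n = 1.52) the reflected ray undergoes a half-wave phase shift.
The two reflections carry the same phase change, so no net offset.
So the condition for destructive reflection is 2 n t = (m + ½) λ.
λ = 2 n t / (m + ½). The fourth-longest wavelength is m = 3: λ = 2 × 1.36 × 577 / 3.50 = 448 nm.

448 nm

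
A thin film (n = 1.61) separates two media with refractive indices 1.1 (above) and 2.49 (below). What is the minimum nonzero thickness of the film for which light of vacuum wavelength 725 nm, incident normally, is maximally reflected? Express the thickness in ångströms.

2252 Å

Top surface (1.1 → 1.61): reflection off a higher-index medium gives a half-wave phase shift.
At the lower boundary (n = 1.61 to n = 2.49) the reflected ray undergoes a half-wave phase shift.
Net: no relative phase inversion (both shifts match).
So the condition for constructive reflection is 2 n t = m λ.
Minimum nonzero at m = 1: t = λ / (2 n) = 725 / (2 × 1.61) = 225 nm.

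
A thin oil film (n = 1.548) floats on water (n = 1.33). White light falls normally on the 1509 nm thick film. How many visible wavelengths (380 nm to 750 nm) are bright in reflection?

At the upper boundary (n = 1.0 to n = 1.548) the reflected ray undergoes a half-wave phase shift.
At the lower boundary (n = 1.548 to n = 1.33) the reflected ray undergoes no phase shift.
The two reflections differ by half a wavelength.
For maximum reflection here: 2 n t = (m + ½) λ.
λ = 2 n t / (m + ½) = 4672 / (m + ½) nm.
m=5: 849 nm (IR); m=6: 719 nm (visible); m=7: 623 nm (visible); m=8: 550 nm (visible); m=9: 492 nm (visible); m=10: 445 nm (visible); m=11: 406 nm (visible); m=12: 374 nm (UV).

6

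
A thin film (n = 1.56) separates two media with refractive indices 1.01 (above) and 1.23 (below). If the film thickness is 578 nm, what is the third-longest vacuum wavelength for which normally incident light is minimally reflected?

Top surface (1.01 → 1.56): reflection off a higher-index medium gives a half-wave phase shift.
Bottom surface (1.56 → 1.23): reflection off a lower-index medium gives no phase shift.
Net: one phase inversion between the two reflected rays.
With one net inversion, destructive interference in reflection requires 2 n t = m λ.
λ = 2 n t / m. The third-longest wavelength is m = 3: λ = 2 × 1.56 × 578 / 3.00 = 601 nm.

601 nm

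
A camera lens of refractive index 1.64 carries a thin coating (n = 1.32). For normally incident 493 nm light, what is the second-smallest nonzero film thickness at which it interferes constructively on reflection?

Ray reflecting at the top interface goes from n = 1.0 toward n = 1.32: a half-wave phase shift.
At the lower boundary (n = 1.32 to n = 1.64) the reflected ray undergoes a half-wave phase shift.
The two reflections carry the same phase change, so no net offset.
For strong reflection here: 2 n t = m λ.
The second-smallest nonzero thickness corresponds to m = 2: t = m λ / (2 n) = 2.00 × 493 / (2 × 1.32) = 373 nm.

373 nm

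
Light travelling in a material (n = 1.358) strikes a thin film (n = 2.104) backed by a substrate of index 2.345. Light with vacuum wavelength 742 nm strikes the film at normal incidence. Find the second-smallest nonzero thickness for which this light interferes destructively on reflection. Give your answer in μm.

0.264 μm

Top surface (1.358 → 2.104): reflection off a higher-index medium gives a half-wave phase shift.
Ray reflecting at the bottom interface goes from n = 2.104 toward n = 2.345: a half-wave phase shift.
The two reflections carry the same phase change, so no net offset.
For weak reflection here: 2 n t = (m + ½) λ.
The second-smallest nonzero thickness corresponds to m = 1: t = (m + ½) λ / (2 n) = 1.50 × 742 / (2 × 2.104) = 264 nm.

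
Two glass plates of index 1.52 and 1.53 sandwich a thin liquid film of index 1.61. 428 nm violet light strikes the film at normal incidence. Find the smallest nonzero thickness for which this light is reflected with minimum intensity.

At the upper boundary (n = 1.52 to n = 1.61) the reflected ray undergoes a half-wave phase shift.
Ray reflecting at the bottom interface goes from n = 1.61 toward n = 1.53: no phase shift.
Exactly one π shift → a net half-wave offset.
With one net inversion, destructive interference in reflection requires 2 n t = m λ.
The smallest nonzero thickness corresponds to m = 1: t = m λ / (2 n) = 1.00 × 428 / (2 × 1.61) = 133 nm.

133 nm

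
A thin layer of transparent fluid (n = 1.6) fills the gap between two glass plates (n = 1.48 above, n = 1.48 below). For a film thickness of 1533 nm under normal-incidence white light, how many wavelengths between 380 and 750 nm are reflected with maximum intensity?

Top surface (1.48 → 1.6): reflection off a higher-index medium gives a half-wave phase shift.
Bottom surface (1.6 → 1.48): reflection off a lower-index medium gives no phase shift.
The two reflections differ by half a wavelength.
So the condition for constructive reflection is 2 n t = (m + ½) λ.
λ = 2 n t / (m + ½) = 4906 / (m + ½) nm.
m=6: 755 nm (IR); m=7: 654 nm (visible); m=8: 577 nm (visible); m=9: 516 nm (visible); m=10: 467 nm (visible); m=11: 427 nm (visible); m=12: 392 nm (visible); m=13: 363 nm (UV).

6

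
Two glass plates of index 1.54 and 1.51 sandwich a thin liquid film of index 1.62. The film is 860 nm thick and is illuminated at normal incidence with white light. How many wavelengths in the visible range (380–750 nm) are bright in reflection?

3

Top surface (1.54 → 1.62): reflection off a higher-index medium gives a half-wave phase shift.
At the lower boundary (n = 1.62 to n = 1.51) the reflected ray undergoes no phase shift.
Exactly one π shift → a net half-wave offset.
So the condition for constructive reflection is 2 n t = (m + ½) λ.
λ = 2 n t / (m + ½) = 2786 / (m + ½) nm.
m=3: 796 nm (IR); m=4: 619 nm (visible); m=5: 507 nm (visible); m=6: 429 nm (visible); m=7: 372 nm (UV).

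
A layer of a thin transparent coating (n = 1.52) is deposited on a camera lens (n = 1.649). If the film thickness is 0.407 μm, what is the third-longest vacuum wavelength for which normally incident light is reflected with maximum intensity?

412 nm

Ray reflecting at the top interface goes from n = 1.0 toward n = 1.52: a half-wave phase shift.
At the lower boundary (n = 1.52 to n = 1.649) the reflected ray undergoes a half-wave phase shift.
The two reflections carry the same phase change, so no net offset.
So the condition for constructive reflection is 2 n t = m λ.
λ = 2 n t / m. The third-longest wavelength is m = 3: λ = 2 × 1.52 × 407 / 3.00 = 412 nm.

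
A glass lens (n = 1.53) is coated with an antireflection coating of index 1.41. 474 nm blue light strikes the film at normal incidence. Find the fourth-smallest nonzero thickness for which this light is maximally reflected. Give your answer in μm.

0.672 μm

At the upper boundary (n = 1.0 to n = 1.41) the reflected ray undergoes a half-wave phase shift.
Ray reflecting at the bottom interface goes from n = 1.41 toward n = 1.53: a half-wave phase shift.
Net: no relative phase inversion (both shifts match).
So the condition for constructive reflection is 2 n t = m λ.
The fourth-smallest nonzero thickness corresponds to m = 4: t = m λ / (2 n) = 4.00 × 474 / (2 × 1.41) = 672 nm.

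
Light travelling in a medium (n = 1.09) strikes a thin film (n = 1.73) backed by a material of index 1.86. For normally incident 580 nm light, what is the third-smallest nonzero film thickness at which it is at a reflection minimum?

419 nm

Ray reflecting at the top interface goes from n = 1.09 toward n = 1.73: a half-wave phase shift.
At the lower boundary (n = 1.73 to n = 1.86) the reflected ray undergoes a half-wave phase shift.
Net: no relative phase inversion (both shifts match).
For dark reflection here: 2 n t = (m + ½) λ.
The third-smallest nonzero thickness corresponds to m = 2: t = (m + ½) λ / (2 n) = 2.50 × 580 / (2 × 1.73) = 419 nm.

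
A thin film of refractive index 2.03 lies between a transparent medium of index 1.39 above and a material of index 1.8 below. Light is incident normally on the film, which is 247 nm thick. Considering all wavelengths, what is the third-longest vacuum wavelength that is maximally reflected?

Top surface (1.39 → 2.03): reflection off a higher-index medium gives a half-wave phase shift.
At the lower boundary (n = 2.03 to n = 1.8) the reflected ray undergoes no phase shift.
The two reflections differ by half a wavelength.
With one net inversion, constructive interference in reflection requires 2 n t = (m + ½) λ.
λ = 2 n t / (m + ½). The third-longest wavelength is m = 2: λ = 2 × 2.03 × 247 / 2.50 = 401 nm.

401 nm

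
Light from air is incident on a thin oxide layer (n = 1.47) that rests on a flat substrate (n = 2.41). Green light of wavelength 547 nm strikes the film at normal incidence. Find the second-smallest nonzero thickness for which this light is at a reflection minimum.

279 nm

At the upper boundary (n = 1.0 to n = 1.47) the reflected ray undergoes a half-wave phase shift.
Ray reflecting at the bottom interface goes from n = 1.47 toward n = 2.41: a half-wave phase shift.
The two reflections carry the same phase change, so no net offset.
So the condition for destructive reflection is 2 n t = (m + ½) λ.
The second-smallest nonzero thickness corresponds to m = 1: t = (m + ½) λ / (2 n) = 1.50 × 547 / (2 × 1.47) = 279 nm.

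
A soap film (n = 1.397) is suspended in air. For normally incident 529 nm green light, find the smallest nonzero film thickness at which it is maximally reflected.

94.7 nm

Top surface (1.0 → 1.397): reflection off a higher-index medium gives a half-wave phase shift.
Ray reflecting at the bottom interface goes from n = 1.397 toward n = 1.0: no phase shift.
Exactly one π shift → a net half-wave offset.
With one net inversion, constructive interference in reflection requires 2 n t = (m + ½) λ.
Minimum at m = 0: t = λ / (4 n) = 529 / (4 × 1.397) = 94.7 nm.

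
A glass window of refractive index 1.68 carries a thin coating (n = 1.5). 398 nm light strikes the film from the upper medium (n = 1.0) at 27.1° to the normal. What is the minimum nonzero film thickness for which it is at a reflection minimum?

Ray reflecting at the top interface goes from n = 1.0 toward n = 1.5: a half-wave phase shift.
At the lower boundary (n = 1.5 to n = 1.68) the reflected ray undergoes a half-wave phase shift.
The two reflections carry the same phase change, so no net offset.
For minimum reflection here: 2 n t cos θ_r = (m + ½) λ.
Snell's law: 1.0 sin 27.1° = 1.5 sin θ_r → sin θ_r = 0.304, cos θ_r = 0.953.
Minimum at m = 0: t = λ / (4 n cos θ_r) = 398 / (4 × 1.5 × 0.953) = 69.6 nm.

69.6 nm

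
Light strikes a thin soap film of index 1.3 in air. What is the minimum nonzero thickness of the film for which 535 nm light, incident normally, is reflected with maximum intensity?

103 nm

Ray reflecting at the top interface goes from n = 1.0 toward n = 1.3: a half-wave phase shift.
Ray reflecting at the bottom interface goes from n = 1.3 toward n = 1.0: no phase shift.
Exactly one π shift → a net half-wave offset.
For strong reflection here: 2 n t = (m + ½) λ.
Minimum at m = 0: t = λ / (4 n) = 535 / (4 × 1.3) = 103 nm.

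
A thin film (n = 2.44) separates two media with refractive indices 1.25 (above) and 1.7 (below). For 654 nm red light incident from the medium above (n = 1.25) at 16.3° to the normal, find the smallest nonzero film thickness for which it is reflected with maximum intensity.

67.7 nm

Ray reflecting at the top interface goes from n = 1.25 toward n = 2.44: a half-wave phase shift.
At the lower boundary (n = 2.44 to n = 1.7) the reflected ray undergoes no phase shift.
Net: one phase inversion between the two reflected rays.
With one net inversion, constructive interference in reflection requires 2 n t cos θ_r = (m + ½) λ.
Snell's law: 1.25 sin 16.3° = 2.44 sin θ_r → sin θ_r = 0.144, cos θ_r = 0.990.
Minimum at m = 0: t = λ / (4 n cos θ_r) = 654 / (4 × 2.44 × 0.990) = 67.7 nm.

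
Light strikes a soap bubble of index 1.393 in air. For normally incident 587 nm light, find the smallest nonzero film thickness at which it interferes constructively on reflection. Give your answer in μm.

0.105 μm

At the upper boundary (n = 1.0 to n = 1.393) the reflected ray undergoes a half-wave phase shift.
At the lower boundary (n = 1.393 to n = 1.0) the reflected ray undergoes no phase shift.
Exactly one π shift → a net half-wave offset.
For strong reflection here: 2 n t = (m + ½) λ.
Minimum at m = 0: t = λ / (4 n) = 587 / (4 × 1.393) = 105 nm.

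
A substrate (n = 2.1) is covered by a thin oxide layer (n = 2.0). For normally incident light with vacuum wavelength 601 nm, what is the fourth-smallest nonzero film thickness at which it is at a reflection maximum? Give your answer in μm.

0.601 μm

Ray reflecting at the top interface goes from n = 1.0 toward n = 2.0: a half-wave phase shift.
At the lower boundary (n = 2.0 to n = 2.1) the reflected ray undergoes a half-wave phase shift.
Zero or two π shifts → no net half-wave offset.
So the condition for constructive reflection is 2 n t = m λ.
The fourth-smallest nonzero thickness corresponds to m = 4: t = m λ / (2 n) = 4.00 × 601 / (2 × 2.0) = 601 nm.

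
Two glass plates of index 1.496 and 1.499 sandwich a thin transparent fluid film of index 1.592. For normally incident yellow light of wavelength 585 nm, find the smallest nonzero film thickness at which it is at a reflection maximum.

At the upper boundary (n = 1.496 to n = 1.592) the reflected ray undergoes a half-wave phase shift.
At the lower boundary (n = 1.592 to n = 1.499) the reflected ray undergoes no phase shift.
The two reflections differ by half a wavelength.
For maximum reflection here: 2 n t = (m + ½) λ.
Minimum at m = 0: t = λ / (4 n) = 585 / (4 × 1.592) = 91.9 nm.

91.9 nm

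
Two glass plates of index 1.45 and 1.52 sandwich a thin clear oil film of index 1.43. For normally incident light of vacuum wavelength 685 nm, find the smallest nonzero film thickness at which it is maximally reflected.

120 nm

Ray reflecting at the top interface goes from n = 1.45 toward n = 1.43: no phase shift.
Bottom surface (1.43 → 1.52): reflection off a higher-index medium gives a half-wave phase shift.
Net: one phase inversion between the two reflected rays.
For bright reflection here: 2 n t = (m + ½) λ.
Minimum at m = 0: t = λ / (4 n) = 685 / (4 × 1.43) = 120 nm.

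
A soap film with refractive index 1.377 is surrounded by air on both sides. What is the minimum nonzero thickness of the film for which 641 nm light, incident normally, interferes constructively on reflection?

116 nm

Top surface (1.0 → 1.377): reflection off a higher-index medium gives a half-wave phase shift.
Ray reflecting at the bottom interface goes from n = 1.377 toward n = 1.0: no phase shift.
Net: one phase inversion between the two reflected rays.
For bright reflection here: 2 n t = (m + ½) λ.
Minimum at m = 0: t = λ / (4 n) = 641 / (4 × 1.377) = 116 nm.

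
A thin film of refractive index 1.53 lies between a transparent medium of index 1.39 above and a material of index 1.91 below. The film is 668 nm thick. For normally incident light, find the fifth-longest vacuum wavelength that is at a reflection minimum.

At the upper boundary (n = 1.39 to n = 1.53) the reflected ray undergoes a half-wave phase shift.
Bottom surface (1.53 → 1.91): reflection off a higher-index medium gives a half-wave phase shift.
Zero or two π shifts → no net half-wave offset.
For weak reflection here: 2 n t = (m + ½) λ.
λ = 2 n t / (m + ½). The fifth-longest wavelength is m = 4: λ = 2 × 1.53 × 668 / 4.50 = 454 nm.

454 nm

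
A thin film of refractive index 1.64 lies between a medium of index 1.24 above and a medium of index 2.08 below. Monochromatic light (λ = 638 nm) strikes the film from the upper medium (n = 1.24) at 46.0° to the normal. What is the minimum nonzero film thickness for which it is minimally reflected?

116 nm

Ray reflecting at the top interface goes from n = 1.24 toward n = 1.64: a half-wave phase shift.
At the lower boundary (n = 1.64 to n = 2.08) the reflected ray undergoes a half-wave phase shift.
Zero or two π shifts → no net half-wave offset.
So the condition for destructive reflection is 2 n t cos θ_r = (m + ½) λ.
Snell's law: 1.24 sin 46.0° = 1.64 sin θ_r → sin θ_r = 0.544, cos θ_r = 0.839.
Minimum at m = 0: t = λ / (4 n cos θ_r) = 638 / (4 × 1.64 × 0.839) = 116 nm.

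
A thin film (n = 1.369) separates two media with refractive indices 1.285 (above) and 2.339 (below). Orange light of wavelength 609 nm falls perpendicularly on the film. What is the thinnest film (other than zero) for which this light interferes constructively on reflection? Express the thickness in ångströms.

2224 Å

Ray reflecting at the top interface goes from n = 1.285 toward n = 1.369: a half-wave phase shift.
Ray reflecting at the bottom interface goes from n = 1.369 toward n = 2.339: a half-wave phase shift.
The two reflections carry the same phase change, so no net offset.
For maximum reflection here: 2 n t = m λ.
Minimum nonzero at m = 1: t = λ / (2 n) = 609 / (2 × 1.369) = 222 nm.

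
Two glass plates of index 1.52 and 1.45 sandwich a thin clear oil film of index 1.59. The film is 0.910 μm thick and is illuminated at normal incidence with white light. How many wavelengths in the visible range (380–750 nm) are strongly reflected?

Top surface (1.52 → 1.59): reflection off a higher-index medium gives a half-wave phase shift.
At the lower boundary (n = 1.59 to n = 1.45) the reflected ray undergoes no phase shift.
The two reflections differ by half a wavelength.
With one net inversion, constructive interference in reflection requires 2 n t = (m + ½) λ.
λ = 2 n t / (m + ½) = 2894 / (m + ½) nm.
m=3: 827 nm (IR); m=4: 643 nm (visible); m=5: 526 nm (visible); m=6: 445 nm (visible); m=7: 386 nm (visible); m=8: 340 nm (UV).

4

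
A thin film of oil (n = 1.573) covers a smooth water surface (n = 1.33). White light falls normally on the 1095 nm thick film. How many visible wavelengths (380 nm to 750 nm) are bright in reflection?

Top surface (1.0 → 1.573): reflection off a higher-index medium gives a half-wave phase shift.
At the lower boundary (n = 1.573 to n = 1.33) the reflected ray undergoes no phase shift.
Net: one phase inversion between the two reflected rays.
So the condition for constructive reflection is 2 n t = (m + ½) λ.
λ = 2 n t / (m + ½) = 3445 / (m + ½) nm.
m=4: 766 nm (IR); m=5: 626 nm (visible); m=6: 530 nm (visible); m=7: 459 nm (visible); m=8: 405 nm (visible); m=9: 363 nm (UV).

4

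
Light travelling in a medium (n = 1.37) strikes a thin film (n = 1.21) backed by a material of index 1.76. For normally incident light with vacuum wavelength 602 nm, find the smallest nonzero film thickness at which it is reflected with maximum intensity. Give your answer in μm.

Ray reflecting at the top interface goes from n = 1.37 toward n = 1.21: no phase shift.
At the lower boundary (n = 1.21 to n = 1.76) the reflected ray undergoes a half-wave phase shift.
Exactly one π shift → a net half-wave offset.
So the condition for constructive reflection is 2 n t = (m + ½) λ.
Minimum at m = 0: t = λ / (4 n) = 602 / (4 × 1.21) = 124 nm.

0.124 μm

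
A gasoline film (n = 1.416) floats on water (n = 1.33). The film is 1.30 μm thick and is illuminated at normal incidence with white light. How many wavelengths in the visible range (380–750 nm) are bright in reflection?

5

Top surface (1.0 → 1.416): reflection off a higher-index medium gives a half-wave phase shift.
Ray reflecting at the bottom interface goes from n = 1.416 toward n = 1.33: no phase shift.
Exactly one π shift → a net half-wave offset.
With one net inversion, constructive interference in reflection requires 2 n t = (m + ½) λ.
λ = 2 n t / (m + ½) = 3682 / (m + ½) nm.
m=4: 818 nm (IR); m=5: 669 nm (visible); m=6: 566 nm (visible); m=7: 491 nm (visible); m=8: 433 nm (visible); m=9: 388 nm (visible); m=10: 351 nm (UV).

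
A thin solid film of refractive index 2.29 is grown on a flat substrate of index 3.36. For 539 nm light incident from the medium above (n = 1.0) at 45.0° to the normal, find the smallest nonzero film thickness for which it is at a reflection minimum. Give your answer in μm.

At the upper boundary (n = 1.0 to n = 2.29) the reflected ray undergoes a half-wave phase shift.
Bottom surface (2.29 → 3.36): reflection off a higher-index medium gives a half-wave phase shift.
Net: no relative phase inversion (both shifts match).
With no net inversion, destructive interference in reflection requires 2 n t cos θ_r = (m + ½) λ.
Snell's law: 1.0 sin 45.0° = 2.29 sin θ_r → sin θ_r = 0.309, cos θ_r = 0.951.
Minimum at m = 0: t = λ / (4 n cos θ_r) = 539 / (4 × 2.29 × 0.951) = 61.9 nm.

0.0619 μm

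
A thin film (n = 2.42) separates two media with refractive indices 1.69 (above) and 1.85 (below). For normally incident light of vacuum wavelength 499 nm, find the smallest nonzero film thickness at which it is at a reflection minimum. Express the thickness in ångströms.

1031 Å

Ray reflecting at the top interface goes from n = 1.69 toward n = 2.42: a half-wave phase shift.
Bottom surface (2.42 → 1.85): reflection off a lower-index medium gives no phase shift.
Exactly one π shift → a net half-wave offset.
With one net inversion, destructive interference in reflection requires 2 n t = m λ.
Minimum nonzero at m = 1: t = λ / (2 n) = 499 / (2 × 2.42) = 103 nm.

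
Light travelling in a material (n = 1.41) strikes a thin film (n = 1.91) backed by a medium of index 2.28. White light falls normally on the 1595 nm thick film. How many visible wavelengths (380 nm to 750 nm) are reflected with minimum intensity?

8

Ray reflecting at the top interface goes from n = 1.41 toward n = 1.91: a half-wave phase shift.
Ray reflecting at the bottom interface goes from n = 1.91 toward n = 2.28: a half-wave phase shift.
Net: no relative phase inversion (both shifts match).
So the condition for destructive reflection is 2 n t = (m + ½) λ.
λ = 2 n t / (m + ½) = 6093 / (m + ½) nm.
m=7: 812 nm (IR); m=8: 717 nm (visible); m=9: 641 nm (visible); m=10: 580 nm (visible); m=11: 530 nm (visible); m=12: 487 nm (visible); m=13: 451 nm (visible); m=14: 420 nm (visible); m=15: 393 nm (visible); m=16: 369 nm (UV).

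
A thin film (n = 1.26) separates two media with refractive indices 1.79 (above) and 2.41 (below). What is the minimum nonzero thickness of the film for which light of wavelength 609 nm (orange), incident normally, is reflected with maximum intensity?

At the upper boundary (n = 1.79 to n = 1.26) the reflected ray undergoes no phase shift.
At the lower boundary (n = 1.26 to n = 2.41) the reflected ray undergoes a half-wave phase shift.
Net: one phase inversion between the two reflected rays.
So the condition for constructive reflection is 2 n t = (m + ½) λ.
Minimum at m = 0: t = λ / (4 n) = 609 / (4 × 1.26) = 121 nm.

121 nm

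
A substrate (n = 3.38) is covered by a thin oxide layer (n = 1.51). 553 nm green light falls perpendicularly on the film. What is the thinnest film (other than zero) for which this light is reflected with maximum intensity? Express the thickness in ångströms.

1831 Å

At the upper boundary (n = 1.0 to n = 1.51) the reflected ray undergoes a half-wave phase shift.
Bottom surface (1.51 → 3.38): reflection off a higher-index medium gives a half-wave phase shift.
The two reflections carry the same phase change, so no net offset.
With no net inversion, constructive interference in reflection requires 2 n t = m λ.
Minimum nonzero at m = 1: t = λ / (2 n) = 553 / (2 × 1.51) = 183 nm.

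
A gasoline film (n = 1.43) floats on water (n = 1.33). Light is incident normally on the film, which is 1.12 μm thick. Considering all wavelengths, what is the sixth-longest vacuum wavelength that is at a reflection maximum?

At the upper boundary (n = 1.0 to n = 1.43) the reflected ray undergoes a half-wave phase shift.
At the lower boundary (n = 1.43 to n = 1.33) the reflected ray undergoes no phase shift.
Net: one phase inversion between the two reflected rays.
With one net inversion, constructive interference in reflection requires 2 n t = (m + ½) λ.
λ = 2 n t / (m + ½). The sixth-longest wavelength is m = 5: λ = 2 × 1.43 × 1120 / 5.50 = 582 nm.

582 nm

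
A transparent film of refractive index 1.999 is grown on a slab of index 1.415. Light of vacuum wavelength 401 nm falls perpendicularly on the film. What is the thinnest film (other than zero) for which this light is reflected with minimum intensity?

100 nm

Ray reflecting at the top interface goes from n = 1.0 toward n = 1.999: a half-wave phase shift.
Ray reflecting at the bottom interface goes from n = 1.999 toward n = 1.415: no phase shift.
The two reflections differ by half a wavelength.
With one net inversion, destructive interference in reflection requires 2 n t = m λ.
Minimum nonzero at m = 1: t = λ / (2 n) = 401 / (2 × 1.999) = 100 nm.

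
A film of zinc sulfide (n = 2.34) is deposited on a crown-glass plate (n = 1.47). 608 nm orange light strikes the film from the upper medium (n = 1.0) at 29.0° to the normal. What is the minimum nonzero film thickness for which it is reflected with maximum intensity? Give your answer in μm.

0.0664 μm

At the upper boundary (n = 1.0 to n = 2.34) the reflected ray undergoes a half-wave phase shift.
Bottom surface (2.34 → 1.47): reflection off a lower-index medium gives no phase shift.
Exactly one π shift → a net half-wave offset.
For bright reflection here: 2 n t cos θ_r = (m + ½) λ.
Snell's law: 1.0 sin 29.0° = 2.34 sin θ_r → sin θ_r = 0.207, cos θ_r = 0.978.
Minimum at m = 0: t = λ / (4 n cos θ_r) = 608 / (4 × 2.34 × 0.978) = 66.4 nm.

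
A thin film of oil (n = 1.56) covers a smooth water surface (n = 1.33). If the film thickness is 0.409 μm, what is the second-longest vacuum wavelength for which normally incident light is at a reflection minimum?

Top surface (1.0 → 1.56): reflection off a higher-index medium gives a half-wave phase shift.
At the lower boundary (n = 1.56 to n = 1.33) the reflected ray undergoes no phase shift.
The two reflections differ by half a wavelength.
With one net inversion, destructive interference in reflection requires 2 n t = m λ.
λ = 2 n t / m. The second-longest wavelength is m = 2: λ = 2 × 1.56 × 409 / 2.00 = 638 nm.

638 nm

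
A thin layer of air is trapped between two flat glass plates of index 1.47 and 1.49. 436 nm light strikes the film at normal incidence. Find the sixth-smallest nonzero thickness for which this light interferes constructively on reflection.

Ray reflecting at the top interface goes from n = 1.47 toward n = 1.0: no phase shift.
Ray reflecting at the bottom interface goes from n = 1.0 toward n = 1.49: a half-wave phase shift.
Exactly one π shift → a net half-wave offset.
So the condition for constructive reflection is 2 n t = (m + ½) λ.
The sixth-smallest nonzero thickness corresponds to m = 5: t = (m + ½) λ / (2 n) = 5.50 × 436 / (2 × 1.0) = 1199 nm.

1199 nm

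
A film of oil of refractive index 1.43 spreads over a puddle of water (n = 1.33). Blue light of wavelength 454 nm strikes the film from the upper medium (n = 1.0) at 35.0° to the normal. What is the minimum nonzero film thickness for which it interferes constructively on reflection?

86.6 nm

Ray reflecting at the top interface goes from n = 1.0 toward n = 1.43: a half-wave phase shift.
Bottom surface (1.43 → 1.33): reflection off a lower-index medium gives no phase shift.
The two reflections differ by half a wavelength.
So the condition for constructive reflection is 2 n t cos θ_r = (m + ½) λ.
Snell's law: 1.0 sin 35.0° = 1.43 sin θ_r → sin θ_r = 0.401, cos θ_r = 0.916.
Minimum at m = 0: t = λ / (4 n cos θ_r) = 454 / (4 × 1.43 × 0.916) = 86.6 nm.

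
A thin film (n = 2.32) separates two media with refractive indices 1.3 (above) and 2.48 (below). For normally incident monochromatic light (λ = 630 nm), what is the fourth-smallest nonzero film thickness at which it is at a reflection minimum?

Ray reflecting at the top interface goes from n = 1.3 toward n = 2.32: a half-wave phase shift.
At the lower boundary (n = 2.32 to n = 2.48) the reflected ray undergoes a half-wave phase shift.
Zero or two π shifts → no net half-wave offset.
With no net inversion, destructive interference in reflection requires 2 n t = (m + ½) λ.
The fourth-smallest nonzero thickness corresponds to m = 3: t = (m + ½) λ / (2 n) = 3.50 × 630 / (2 × 2.32) = 475 nm.

475 nm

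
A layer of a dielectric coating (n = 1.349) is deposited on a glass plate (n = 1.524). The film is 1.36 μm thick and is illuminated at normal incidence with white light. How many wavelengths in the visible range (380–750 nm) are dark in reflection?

5

Top surface (1.0 → 1.349): reflection off a higher-index medium gives a half-wave phase shift.
Bottom surface (1.349 → 1.524): reflection off a higher-index medium gives a half-wave phase shift.
Zero or two π shifts → no net half-wave offset.
So the condition for destructive reflection is 2 n t = (m + ½) λ.
λ = 2 n t / (m + ½) = 3669 / (m + ½) nm.
m=4: 815 nm (IR); m=5: 667 nm (visible); m=6: 565 nm (visible); m=7: 489 nm (visible); m=8: 432 nm (visible); m=9: 386 nm (visible); m=10: 349 nm (UV).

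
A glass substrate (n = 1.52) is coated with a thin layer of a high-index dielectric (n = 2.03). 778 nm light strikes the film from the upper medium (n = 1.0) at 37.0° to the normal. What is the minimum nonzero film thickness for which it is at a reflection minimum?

Ray reflecting at the top interface goes from n = 1.0 toward n = 2.03: a half-wave phase shift.
Ray reflecting at the bottom interface goes from n = 2.03 toward n = 1.52: no phase shift.
The two reflections differ by half a wavelength.
With one net inversion, destructive interference in reflection requires 2 n t cos θ_r = m λ.
Snell's law: 1.0 sin 37.0° = 2.03 sin θ_r → sin θ_r = 0.296, cos θ_r = 0.955.
Minimum nonzero at m = 1: t = λ / (2 n cos θ_r) = 778 / (2 × 2.03 × 0.955) = 201 nm.

201 nm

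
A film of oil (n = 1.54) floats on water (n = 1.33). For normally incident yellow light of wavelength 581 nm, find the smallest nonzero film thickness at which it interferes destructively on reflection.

Ray reflecting at the top interface goes from n = 1.0 toward n = 1.54: a half-wave phase shift.
Bottom surface (1.54 → 1.33): reflection off a lower-index medium gives no phase shift.
Exactly one π shift → a net half-wave offset.
With one net inversion, destructive interference in reflection requires 2 n t = m λ.
Minimum nonzero at m = 1: t = λ / (2 n) = 581 / (2 × 1.54) = 189 nm.

189 nm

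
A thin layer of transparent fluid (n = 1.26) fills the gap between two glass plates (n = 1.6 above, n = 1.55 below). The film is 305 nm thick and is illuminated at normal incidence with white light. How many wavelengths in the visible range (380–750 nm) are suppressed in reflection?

Top surface (1.6 → 1.26): reflection off a lower-index medium gives no phase shift.
At the lower boundary (n = 1.26 to n = 1.55) the reflected ray undergoes a half-wave phase shift.
The two reflections differ by half a wavelength.
So the condition for destructive reflection is 2 n t = m λ.
λ = 2 n t / m = 769 / m nm.
m=1: 769 nm (IR); m=2: 384 nm (visible); m=3: 256 nm (UV).

1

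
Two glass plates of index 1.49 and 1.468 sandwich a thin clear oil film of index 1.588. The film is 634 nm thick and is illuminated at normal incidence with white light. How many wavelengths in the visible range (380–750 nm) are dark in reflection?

Top surface (1.49 → 1.588): reflection off a higher-index medium gives a half-wave phase shift.
Bottom surface (1.588 → 1.468): reflection off a lower-index medium gives no phase shift.
Exactly one π shift → a net half-wave offset.
With one net inversion, destructive interference in reflection requires 2 n t = m λ.
λ = 2 n t / m = 2014 / m nm.
m=2: 1007 nm (IR); m=3: 671 nm (visible); m=4: 503 nm (visible); m=5: 403 nm (visible); m=6: 336 nm (UV).

3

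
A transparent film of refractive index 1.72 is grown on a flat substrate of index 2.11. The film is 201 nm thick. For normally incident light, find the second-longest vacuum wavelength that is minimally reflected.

461 nm

Top surface (1.0 → 1.72): reflection off a higher-index medium gives a half-wave phase shift.
Ray reflecting at the bottom interface goes from n = 1.72 toward n = 2.11: a half-wave phase shift.
Net: no relative phase inversion (both shifts match).
So the condition for destructive reflection is 2 n t = (m + ½) λ.
λ = 2 n t / (m + ½). The second-longest wavelength is m = 1: λ = 2 × 1.72 × 201 / 1.50 = 461 nm.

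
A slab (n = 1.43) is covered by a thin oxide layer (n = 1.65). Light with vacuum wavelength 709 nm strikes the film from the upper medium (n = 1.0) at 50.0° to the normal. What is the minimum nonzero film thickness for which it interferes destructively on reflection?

Ray reflecting at the top interface goes from n = 1.0 toward n = 1.65: a half-wave phase shift.
Bottom surface (1.65 → 1.43): reflection off a lower-index medium gives no phase shift.
Exactly one π shift → a net half-wave offset.
For dark reflection here: 2 n t cos θ_r = m λ.
Snell's law: 1.0 sin 50.0° = 1.65 sin θ_r → sin θ_r = 0.464, cos θ_r = 0.886.
Minimum nonzero at m = 1: t = λ / (2 n cos θ_r) = 709 / (2 × 1.65 × 0.886) = 243 nm.

243 nm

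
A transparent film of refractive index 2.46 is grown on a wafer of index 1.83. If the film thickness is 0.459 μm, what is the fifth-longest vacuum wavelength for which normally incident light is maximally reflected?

502 nm

Ray reflecting at the top interface goes from n = 1.0 toward n = 2.46: a half-wave phase shift.
At the lower boundary (n = 2.46 to n = 1.83) the reflected ray undergoes no phase shift.
Exactly one π shift → a net half-wave offset.
For bright reflection here: 2 n t = (m + ½) λ.
λ = 2 n t / (m + ½). The fifth-longest wavelength is m = 4: λ = 2 × 2.46 × 459 / 4.50 = 502 nm.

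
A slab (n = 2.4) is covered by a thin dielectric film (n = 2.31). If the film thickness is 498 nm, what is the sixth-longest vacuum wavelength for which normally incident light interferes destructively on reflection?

At the upper boundary (n = 1.0 to n = 2.31) the reflected ray undergoes a half-wave phase shift.
Bottom surface (2.31 → 2.4): reflection off a higher-index medium gives a half-wave phase shift.
Net: no relative phase inversion (both shifts match).
With no net inversion, destructive interference in reflection requires 2 n t = (m + ½) λ.
λ = 2 n t / (m + ½). The sixth-longest wavelength is m = 5: λ = 2 × 2.31 × 498 / 5.50 = 418 nm.

418 nm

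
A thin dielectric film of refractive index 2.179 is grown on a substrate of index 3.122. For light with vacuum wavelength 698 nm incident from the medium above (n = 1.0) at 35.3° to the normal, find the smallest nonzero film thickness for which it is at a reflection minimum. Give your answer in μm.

0.0831 μm

At the upper boundary (n = 1.0 to n = 2.179) the reflected ray undergoes a half-wave phase shift.
Ray reflecting at the bottom interface goes from n = 2.179 toward n = 3.122: a half-wave phase shift.
Zero or two π shifts → no net half-wave offset.
With no net inversion, destructive interference in reflection requires 2 n t cos θ_r = (m + ½) λ.
Snell's law: 1.0 sin 35.3° = 2.179 sin θ_r → sin θ_r = 0.265, cos θ_r = 0.964.
Minimum at m = 0: t = λ / (4 n cos θ_r) = 698 / (4 × 2.179 × 0.964) = 83.1 nm.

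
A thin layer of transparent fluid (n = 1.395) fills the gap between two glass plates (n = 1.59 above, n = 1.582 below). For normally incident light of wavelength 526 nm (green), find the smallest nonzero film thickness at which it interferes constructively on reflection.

94.3 nm

Top surface (1.59 → 1.395): reflection off a lower-index medium gives no phase shift.
Bottom surface (1.395 → 1.582): reflection off a higher-index medium gives a half-wave phase shift.
Net: one phase inversion between the two reflected rays.
For strong reflection here: 2 n t = (m + ½) λ.
Minimum at m = 0: t = λ / (4 n) = 526 / (4 × 1.395) = 94.3 nm.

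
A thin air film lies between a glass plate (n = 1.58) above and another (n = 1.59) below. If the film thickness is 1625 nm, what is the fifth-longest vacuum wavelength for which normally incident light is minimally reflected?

At the upper boundary (n = 1.58 to n = 1.0) the reflected ray undergoes no phase shift.
Bottom surface (1.0 → 1.59): reflection off a higher-index medium gives a half-wave phase shift.
The two reflections differ by half a wavelength.
With one net inversion, destructive interference in reflection requires 2 n t = m λ.
λ = 2 n t / m. The fifth-longest wavelength is m = 5: λ = 2 × 1.0 × 1625 / 5.00 = 650 nm.

650 nm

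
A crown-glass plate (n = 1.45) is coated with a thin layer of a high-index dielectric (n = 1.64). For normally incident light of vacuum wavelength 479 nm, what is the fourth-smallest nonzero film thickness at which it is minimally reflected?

584 nm

Top surface (1.0 → 1.64): reflection off a higher-index medium gives a half-wave phase shift.
Ray reflecting at the bottom interface goes from n = 1.64 toward n = 1.45: no phase shift.
Exactly one π shift → a net half-wave offset.
For dark reflection here: 2 n t = m λ.
The fourth-smallest nonzero thickness corresponds to m = 4: t = m λ / (2 n) = 4.00 × 479 / (2 × 1.64) = 584 nm.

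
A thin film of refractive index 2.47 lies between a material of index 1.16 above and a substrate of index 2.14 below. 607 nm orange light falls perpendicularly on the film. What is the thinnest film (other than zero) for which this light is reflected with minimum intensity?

123 nm

Top surface (1.16 → 2.47): reflection off a higher-index medium gives a half-wave phase shift.
At the lower boundary (n = 2.47 to n = 2.14) the reflected ray undergoes no phase shift.
The two reflections differ by half a wavelength.
So the condition for destructive reflection is 2 n t = m λ.
Minimum nonzero at m = 1: t = λ / (2 n) = 607 / (2 × 2.47) = 123 nm.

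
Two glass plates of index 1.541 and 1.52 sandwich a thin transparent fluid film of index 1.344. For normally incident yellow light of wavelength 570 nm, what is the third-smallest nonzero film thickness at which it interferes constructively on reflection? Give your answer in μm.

Ray reflecting at the top interface goes from n = 1.541 toward n = 1.344: no phase shift.
Ray reflecting at the bottom interface goes from n = 1.344 toward n = 1.52: a half-wave phase shift.
Net: one phase inversion between the two reflected rays.
For strong reflection here: 2 n t = (m + ½) λ.
The third-smallest nonzero thickness corresponds to m = 2: t = (m + ½) λ / (2 n) = 2.50 × 570 / (2 × 1.344) = 530 nm.

0.530 μm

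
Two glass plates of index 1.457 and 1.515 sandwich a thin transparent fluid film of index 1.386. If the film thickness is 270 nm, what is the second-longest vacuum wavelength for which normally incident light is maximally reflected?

499 nm

At the upper boundary (n = 1.457 to n = 1.386) the reflected ray undergoes no phase shift.
At the lower boundary (n = 1.386 to n = 1.515) the reflected ray undergoes a half-wave phase shift.
Exactly one π shift → a net half-wave offset.
So the condition for constructive reflection is 2 n t = (m + ½) λ.
λ = 2 n t / (m + ½). The second-longest wavelength is m = 1: λ = 2 × 1.386 × 270 / 1.50 = 499 nm.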